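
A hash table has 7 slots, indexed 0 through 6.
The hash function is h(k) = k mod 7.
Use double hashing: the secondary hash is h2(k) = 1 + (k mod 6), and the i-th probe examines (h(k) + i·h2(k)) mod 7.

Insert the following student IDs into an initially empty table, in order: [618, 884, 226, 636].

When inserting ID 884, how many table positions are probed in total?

Insert 618: h=2, slot 2 empty -> index 2.
Insert 884: h=2, h2=3, slot 2 occupied -> index 5.
Insert 226: h=2, h2=5, slot 2 occupied -> index 0.
Insert 636: h=6, slot 6 empty -> index 6.
Table: [226, ., 618, ., ., 884, 636]

2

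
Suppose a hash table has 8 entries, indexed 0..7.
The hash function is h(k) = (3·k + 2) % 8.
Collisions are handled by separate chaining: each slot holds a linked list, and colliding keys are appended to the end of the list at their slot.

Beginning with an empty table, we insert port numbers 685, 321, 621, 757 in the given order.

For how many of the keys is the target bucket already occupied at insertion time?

2

Insert 685: h=1, bucket 1 empty → new chain.
Insert 321: h=5, bucket 5 empty → new chain.
Insert 621: h=1, bucket 1 nonempty → append to chain.
Insert 757: h=1, bucket 1 nonempty → append to chain.
Final buckets:
0: ∅
1: 685 -> 621 -> 757
2: ∅
3: ∅
4: ∅
5: 321
6: ∅
7: ∅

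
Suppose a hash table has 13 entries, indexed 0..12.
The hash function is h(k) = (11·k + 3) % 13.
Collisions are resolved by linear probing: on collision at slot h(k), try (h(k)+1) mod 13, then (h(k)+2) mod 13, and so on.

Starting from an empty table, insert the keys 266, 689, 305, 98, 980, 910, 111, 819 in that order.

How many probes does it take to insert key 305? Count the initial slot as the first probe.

266 hashes to 4; slot 4 is free => place at 4.
689 hashes to 3; slot 3 is free => place at 3.
305 hashes to 4; 4 taken => place at 5.
98 hashes to 2; slot 2 is free => place at 2.
980 hashes to 6; slot 6 is free => place at 6.
910 hashes to 3; 3,4,5,6 taken => place at 7.
111 hashes to 2; 2,3,4,5,6,7 taken => place at 8.
819 hashes to 3; 3,4,5,6,7,8 taken => place at 9.
Table: [-, -, 98, 689, 266, 305, 980, 910, 111, 819, -, -, -]

2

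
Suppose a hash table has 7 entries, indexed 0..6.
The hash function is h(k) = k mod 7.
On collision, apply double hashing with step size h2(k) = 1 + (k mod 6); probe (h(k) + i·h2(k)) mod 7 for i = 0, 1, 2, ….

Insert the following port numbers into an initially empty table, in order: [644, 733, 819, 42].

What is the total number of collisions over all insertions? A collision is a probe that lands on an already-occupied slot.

2

Insert 644: h=0, slot 0 empty → index 0.
Insert 733: h=5, slot 5 empty → index 5.
Insert 819: h=0, h2=4, slot 0 occupied → index 4.
Insert 42: h=0, h2=1, slot 0 occupied → index 1.
Table: [644, 42, -, -, 819, 733, -]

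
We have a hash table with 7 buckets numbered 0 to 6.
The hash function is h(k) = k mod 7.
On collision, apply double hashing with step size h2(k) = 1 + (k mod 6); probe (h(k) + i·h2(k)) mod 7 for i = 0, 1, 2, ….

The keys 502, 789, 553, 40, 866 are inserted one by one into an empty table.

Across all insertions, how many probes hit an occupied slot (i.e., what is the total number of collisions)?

3

502 hashes to 5; slot 5 is free → place at 5.
789 hashes to 5, h2=4; 5 taken → place at 2.
553 hashes to 0; slot 0 is free → place at 0.
40 hashes to 5, h2=5; 5 taken → place at 3.
866 hashes to 5, h2=3; 5 taken → place at 1.
Table: [553, 866, 789, 40, —, 502, —]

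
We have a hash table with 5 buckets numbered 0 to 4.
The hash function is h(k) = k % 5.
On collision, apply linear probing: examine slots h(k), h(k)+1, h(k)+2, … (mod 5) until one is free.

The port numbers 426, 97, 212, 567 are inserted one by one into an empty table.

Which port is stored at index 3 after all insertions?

212

Insert 426: h=1, slot 1 empty -> index 1.
Insert 97: h=2, slot 2 empty -> index 2.
Insert 212: h=2, slot 2 occupied -> index 3.
Insert 567: h=2, slots 2,3 occupied -> index 4.
Table: [∅, 426, 97, 212, 567]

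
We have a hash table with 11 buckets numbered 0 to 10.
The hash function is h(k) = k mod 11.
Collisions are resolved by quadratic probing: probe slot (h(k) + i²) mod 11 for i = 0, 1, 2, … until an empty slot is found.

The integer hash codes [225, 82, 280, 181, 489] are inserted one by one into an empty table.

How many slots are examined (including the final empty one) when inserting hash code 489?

225: h=5 => slot 5
82: h=5, probe 5,6 => slot 6
280: h=5, probe 5,6,9 => slot 9
181: h=5, probe 5,6,9,3 => slot 3
489: h=5, probe 5,6,9,3,10 => slot 10
Table: [∅, ∅, ∅, 181, ∅, 225, 82, ∅, ∅, 280, 489]

5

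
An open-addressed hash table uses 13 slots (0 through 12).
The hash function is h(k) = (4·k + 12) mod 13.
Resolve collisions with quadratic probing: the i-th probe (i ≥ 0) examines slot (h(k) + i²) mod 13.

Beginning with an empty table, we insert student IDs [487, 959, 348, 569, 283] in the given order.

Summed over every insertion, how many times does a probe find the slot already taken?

487: h=10 → slot 10
959: h=0 → slot 0
348: h=0, probe 0,1 → slot 1
569: h=0, probe 0,1,4 → slot 4
283: h=0, probe 0,1,4,9 → slot 9
Table: [959, 348, ., ., 569, ., ., ., ., 283, 487, ., .]

6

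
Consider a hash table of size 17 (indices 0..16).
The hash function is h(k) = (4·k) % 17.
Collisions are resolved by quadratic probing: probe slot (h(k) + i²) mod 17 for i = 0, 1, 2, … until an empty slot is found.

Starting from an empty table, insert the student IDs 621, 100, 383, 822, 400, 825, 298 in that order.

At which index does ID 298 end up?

621 hashes to 2; slot 2 is free -> place at 2.
100 hashes to 9; slot 9 is free -> place at 9.
383 hashes to 2; 2 taken -> place at 3.
822 hashes to 7; slot 7 is free -> place at 7.
400 hashes to 2; 2,3 taken -> place at 6.
825 hashes to 2; 2,3,6 taken -> place at 11.
298 hashes to 2; 2,3,6,11 taken -> place at 1.
Table: [., 298, 621, 383, ., ., 400, 822, ., 100, ., 825, ., ., ., ., .]

1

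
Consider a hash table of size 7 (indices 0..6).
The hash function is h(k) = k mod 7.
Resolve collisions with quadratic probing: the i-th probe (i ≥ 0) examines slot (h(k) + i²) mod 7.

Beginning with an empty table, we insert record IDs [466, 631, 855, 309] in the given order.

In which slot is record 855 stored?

466 hashes to 4; slot 4 is free => place at 4.
631 hashes to 1; slot 1 is free => place at 1.
855 hashes to 1; 1 taken => place at 2.
309 hashes to 1; 1,2 taken => place at 5.
Table: [—, 631, 855, —, 466, 309, —]

2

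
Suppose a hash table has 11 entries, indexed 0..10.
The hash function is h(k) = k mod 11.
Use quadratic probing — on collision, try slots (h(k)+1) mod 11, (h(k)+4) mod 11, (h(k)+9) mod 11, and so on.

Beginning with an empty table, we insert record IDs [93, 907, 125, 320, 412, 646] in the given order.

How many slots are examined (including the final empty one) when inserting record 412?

3

93 hashes to 5; slot 5 is free → place at 5.
907 hashes to 5; 5 taken → place at 6.
125 hashes to 4; slot 4 is free → place at 4.
320 hashes to 1; slot 1 is free → place at 1.
412 hashes to 5; 5,6 taken → place at 9.
646 hashes to 8; slot 8 is free → place at 8.
Table: [_, 320, _, _, 125, 93, 907, _, 646, 412, _]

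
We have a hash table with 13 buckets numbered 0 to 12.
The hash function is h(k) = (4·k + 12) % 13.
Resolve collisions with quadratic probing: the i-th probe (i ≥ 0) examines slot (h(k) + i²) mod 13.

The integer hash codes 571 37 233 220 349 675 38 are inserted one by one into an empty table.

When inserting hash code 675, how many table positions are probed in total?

5

571 hashes to 8; slot 8 is free → place at 8.
37 hashes to 4; slot 4 is free → place at 4.
233 hashes to 8; 8 taken → place at 9.
220 hashes to 8; 8,9 taken → place at 12.
349 hashes to 4; 4 taken → place at 5.
675 hashes to 8; 8,9,12,4 taken → place at 11.
38 hashes to 8; 8,9,12,4,11 taken → place at 7.
Table: [∅, ∅, ∅, ∅, 37, 349, ∅, 38, 571, 233, ∅, 675, 220]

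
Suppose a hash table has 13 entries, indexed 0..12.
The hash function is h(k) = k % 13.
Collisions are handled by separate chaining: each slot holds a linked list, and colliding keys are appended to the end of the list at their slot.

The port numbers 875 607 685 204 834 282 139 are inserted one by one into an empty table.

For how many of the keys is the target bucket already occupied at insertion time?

4

Insert 875: h=4, bucket 4 empty → new chain.
Insert 607: h=9, bucket 9 empty → new chain.
Insert 685: h=9, bucket 9 nonempty → append to chain.
Insert 204: h=9, bucket 9 nonempty → append to chain.
Insert 834: h=2, bucket 2 empty → new chain.
Insert 282: h=9, bucket 9 nonempty → append to chain.
Insert 139: h=9, bucket 9 nonempty → append to chain.
Final buckets:
0: _
1: _
2: 834
3: _
4: 875
5: _
6: _
7: _
8: _
9: 607 -> 685 -> 204 -> 282 -> 139
10: _
11: _
12: _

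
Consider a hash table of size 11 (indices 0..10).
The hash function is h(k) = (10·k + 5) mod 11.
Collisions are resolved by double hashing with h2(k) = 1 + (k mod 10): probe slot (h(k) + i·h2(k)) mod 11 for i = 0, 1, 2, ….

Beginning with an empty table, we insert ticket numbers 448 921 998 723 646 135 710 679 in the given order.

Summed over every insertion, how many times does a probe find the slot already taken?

448 hashes to 8; slot 8 is free → place at 8.
921 hashes to 8, h2=2; 8 taken → place at 10.
998 hashes to 8, h2=9; 8 taken → place at 6.
723 hashes to 8, h2=4; 8 taken → place at 1.
646 hashes to 8, h2=7; 8 taken → place at 4.
135 hashes to 2; slot 2 is free → place at 2.
710 hashes to 10, h2=1; 10 taken → place at 0.
679 hashes to 8, h2=10; 8 taken → place at 7.
Table: [710, 723, 135, ., 646, ., 998, 679, 448, ., 921]

6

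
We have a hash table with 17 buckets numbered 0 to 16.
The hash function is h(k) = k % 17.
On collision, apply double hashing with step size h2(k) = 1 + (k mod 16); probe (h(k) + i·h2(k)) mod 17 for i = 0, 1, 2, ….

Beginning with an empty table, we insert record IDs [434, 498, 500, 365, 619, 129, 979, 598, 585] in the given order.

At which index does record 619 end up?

2

434 hashes to 9; slot 9 is free => place at 9.
498 hashes to 5; slot 5 is free => place at 5.
500 hashes to 7; slot 7 is free => place at 7.
365 hashes to 8; slot 8 is free => place at 8.
619 hashes to 7, h2=12; 7 taken => place at 2.
129 hashes to 10; slot 10 is free => place at 10.
979 hashes to 10, h2=4; 10 taken => place at 14.
598 hashes to 3; slot 3 is free => place at 3.
585 hashes to 7, h2=10; 7 taken => place at 0.
Table: [585, -, 619, 598, -, 498, -, 500, 365, 434, 129, -, -, -, 979, -, -]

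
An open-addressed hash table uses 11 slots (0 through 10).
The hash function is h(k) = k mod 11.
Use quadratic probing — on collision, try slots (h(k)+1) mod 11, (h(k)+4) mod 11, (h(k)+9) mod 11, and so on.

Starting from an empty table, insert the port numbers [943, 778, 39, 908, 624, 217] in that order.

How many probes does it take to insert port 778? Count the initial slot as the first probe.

Insert 943: h=8, slot 8 empty => index 8.
Insert 778: h=8, slot 8 occupied => index 9.
Insert 39: h=6, slot 6 empty => index 6.
Insert 908: h=6, slot 6 occupied => index 7.
Insert 624: h=8, slots 8,9 occupied => index 1.
Insert 217: h=8, slots 8,9,1,6 occupied => index 2.
Table: [., 624, 217, ., ., ., 39, 908, 943, 778, .]

2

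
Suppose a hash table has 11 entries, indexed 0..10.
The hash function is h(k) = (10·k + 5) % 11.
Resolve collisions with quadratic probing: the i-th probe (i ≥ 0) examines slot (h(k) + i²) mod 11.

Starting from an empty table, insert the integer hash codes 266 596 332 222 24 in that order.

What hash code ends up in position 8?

266: h=3 → slot 3
596: h=3, probe 3,4 → slot 4
332: h=3, probe 3,4,7 → slot 7
222: h=3, probe 3,4,7,1 → slot 1
24: h=3, probe 3,4,7,1,8 → slot 8
Table: [-, 222, -, 266, 596, -, -, 332, 24, -, -]

24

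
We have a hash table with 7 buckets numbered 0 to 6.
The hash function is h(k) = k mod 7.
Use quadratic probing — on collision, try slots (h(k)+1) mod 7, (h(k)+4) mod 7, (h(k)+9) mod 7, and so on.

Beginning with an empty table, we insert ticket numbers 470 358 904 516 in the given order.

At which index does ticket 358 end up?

2

470: h=1 => slot 1
358: h=1, probe 1,2 => slot 2
904: h=1, probe 1,2,5 => slot 5
516: h=5, probe 5,6 => slot 6
Table: [., 470, 358, ., ., 904, 516]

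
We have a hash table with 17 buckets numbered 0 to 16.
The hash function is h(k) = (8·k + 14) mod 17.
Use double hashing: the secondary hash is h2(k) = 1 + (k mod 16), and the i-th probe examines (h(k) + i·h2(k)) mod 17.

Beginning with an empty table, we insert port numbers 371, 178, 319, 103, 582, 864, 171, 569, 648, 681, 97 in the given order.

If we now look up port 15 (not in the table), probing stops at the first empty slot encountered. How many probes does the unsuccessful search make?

5

371 hashes to 7; slot 7 is free → place at 7.
178 hashes to 10; slot 10 is free → place at 10.
319 hashes to 16; slot 16 is free → place at 16.
103 hashes to 5; slot 5 is free → place at 5.
582 hashes to 12; slot 12 is free → place at 12.
864 hashes to 7, h2=1; 7 taken → place at 8.
171 hashes to 5, h2=12; 5 taken → place at 0.
569 hashes to 10, h2=10; 10 taken → place at 3.
648 hashes to 13; slot 13 is free → place at 13.
681 hashes to 5, h2=10; 5 taken → place at 15.
97 hashes to 8, h2=2; 8,10,12 taken → place at 14.
Table: [171, _, _, 569, _, 103, _, 371, 864, _, 178, _, 582, 648, 97, 681, 319]
Lookup 15: h=15, h2=16, probe 15,14,13,12,11 → slot 11 empty, not found.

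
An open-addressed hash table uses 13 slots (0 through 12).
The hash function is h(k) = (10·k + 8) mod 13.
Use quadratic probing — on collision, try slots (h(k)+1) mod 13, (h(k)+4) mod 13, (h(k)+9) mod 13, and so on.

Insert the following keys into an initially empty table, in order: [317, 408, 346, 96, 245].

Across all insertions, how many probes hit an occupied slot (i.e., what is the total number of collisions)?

4

317 hashes to 6; slot 6 is free -> place at 6.
408 hashes to 6; 6 taken -> place at 7.
346 hashes to 10; slot 10 is free -> place at 10.
96 hashes to 6; 6,7,10 taken -> place at 2.
245 hashes to 1; slot 1 is free -> place at 1.
Table: [., 245, 96, ., ., ., 317, 408, ., ., 346, ., .]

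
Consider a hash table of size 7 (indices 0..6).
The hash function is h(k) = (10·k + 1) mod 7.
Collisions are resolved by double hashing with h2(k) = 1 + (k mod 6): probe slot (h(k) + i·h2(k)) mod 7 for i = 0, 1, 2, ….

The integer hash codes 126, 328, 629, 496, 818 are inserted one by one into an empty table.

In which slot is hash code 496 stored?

126: h=1 → slot 1
328: h=5 → slot 5
629: h=5, h2=6, probe 5,4 → slot 4
496: h=5, h2=5, probe 5,3 → slot 3
818: h=5, h2=3, probe 5,1,4,0 → slot 0
Table: [818, 126, —, 496, 629, 328, —]

3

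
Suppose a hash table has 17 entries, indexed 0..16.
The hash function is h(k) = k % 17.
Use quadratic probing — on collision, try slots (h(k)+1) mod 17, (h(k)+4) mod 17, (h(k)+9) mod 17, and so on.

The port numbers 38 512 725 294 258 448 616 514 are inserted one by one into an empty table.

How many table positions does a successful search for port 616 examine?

Insert 38: h=4, slot 4 empty → index 4.
Insert 512: h=2, slot 2 empty → index 2.
Insert 725: h=11, slot 11 empty → index 11.
Insert 294: h=5, slot 5 empty → index 5.
Insert 258: h=3, slot 3 empty → index 3.
Insert 448: h=6, slot 6 empty → index 6.
Insert 616: h=4, slots 4,5 occupied → index 8.
Insert 514: h=4, slots 4,5,8 occupied → index 13.
Table: [-, -, 512, 258, 38, 294, 448, -, 616, -, -, 725, -, 514, -, -, -]
Lookup 616: h=4, probe 4,5,8 → found at 8.

3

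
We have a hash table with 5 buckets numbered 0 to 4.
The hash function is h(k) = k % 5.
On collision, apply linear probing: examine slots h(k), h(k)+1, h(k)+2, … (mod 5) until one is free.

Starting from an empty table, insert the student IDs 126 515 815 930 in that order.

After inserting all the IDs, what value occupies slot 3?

126 hashes to 1; slot 1 is free -> place at 1.
515 hashes to 0; slot 0 is free -> place at 0.
815 hashes to 0; 0,1 taken -> place at 2.
930 hashes to 0; 0,1,2 taken -> place at 3.
Table: [515, 126, 815, 930, _]

930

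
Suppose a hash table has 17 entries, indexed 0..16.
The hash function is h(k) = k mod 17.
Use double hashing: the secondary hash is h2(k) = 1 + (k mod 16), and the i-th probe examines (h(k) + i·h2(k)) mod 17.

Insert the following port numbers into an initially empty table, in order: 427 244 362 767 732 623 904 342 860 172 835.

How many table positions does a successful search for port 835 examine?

8

427 hashes to 2; slot 2 is free → place at 2.
244 hashes to 6; slot 6 is free → place at 6.
362 hashes to 5; slot 5 is free → place at 5.
767 hashes to 2, h2=16; 2 taken → place at 1.
732 hashes to 1, h2=13; 1 taken → place at 14.
623 hashes to 11; slot 11 is free → place at 11.
904 hashes to 3; slot 3 is free → place at 3.
342 hashes to 2, h2=7; 2 taken → place at 9.
860 hashes to 10; slot 10 is free → place at 10.
172 hashes to 2, h2=13; 2 taken → place at 15.
835 hashes to 2, h2=4; 2,6,10,14,1,5,9 taken → place at 13.
Table: [_, 767, 427, 904, _, 362, 244, _, _, 342, 860, 623, _, 835, 732, 172, _]
Lookup 835: h=2, h2=4, probe 2,6,10,14,1,5,9,13 → found at 13.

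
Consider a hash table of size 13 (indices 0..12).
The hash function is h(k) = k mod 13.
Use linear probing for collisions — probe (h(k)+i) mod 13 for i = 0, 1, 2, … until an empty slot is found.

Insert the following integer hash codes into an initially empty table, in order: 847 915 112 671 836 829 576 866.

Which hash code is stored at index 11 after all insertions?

866

847: h=2 -> slot 2
915: h=5 -> slot 5
112: h=8 -> slot 8
671: h=8, probe 8,9 -> slot 9
836: h=4 -> slot 4
829: h=10 -> slot 10
576: h=4, probe 4,5,6 -> slot 6
866: h=8, probe 8,9,10,11 -> slot 11
Table: [∅, ∅, 847, ∅, 836, 915, 576, ∅, 112, 671, 829, 866, ∅]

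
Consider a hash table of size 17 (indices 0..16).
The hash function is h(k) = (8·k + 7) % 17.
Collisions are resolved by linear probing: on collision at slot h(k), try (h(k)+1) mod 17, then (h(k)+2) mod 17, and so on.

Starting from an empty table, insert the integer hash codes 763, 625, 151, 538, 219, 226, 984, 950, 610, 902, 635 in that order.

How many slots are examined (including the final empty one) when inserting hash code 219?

Insert 763: h=8, slot 8 empty => index 8.
Insert 625: h=9, slot 9 empty => index 9.
Insert 151: h=8, slots 8,9 occupied => index 10.
Insert 538: h=10, slot 10 occupied => index 11.
Insert 219: h=8, slots 8,9,10,11 occupied => index 12.
Insert 226: h=13, slot 13 empty => index 13.
Insert 984: h=8, slots 8,9,10,11,12,13 occupied => index 14.
Insert 950: h=8, slots 8,9,10,11,12,13,14 occupied => index 15.
Insert 610: h=8, slots 8,9,10,11,12,13,14,15 occupied => index 16.
Insert 902: h=15, slots 15,16 occupied => index 0.
Insert 635: h=4, slot 4 empty => index 4.
Table: [902, _, _, _, 635, _, _, _, 763, 625, 151, 538, 219, 226, 984, 950, 610]

5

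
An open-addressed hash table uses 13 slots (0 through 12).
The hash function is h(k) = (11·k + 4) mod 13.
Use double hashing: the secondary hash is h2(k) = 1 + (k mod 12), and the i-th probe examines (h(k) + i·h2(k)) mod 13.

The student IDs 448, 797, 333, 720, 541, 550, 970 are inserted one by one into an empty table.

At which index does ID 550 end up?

12

448 hashes to 5; slot 5 is free => place at 5.
797 hashes to 9; slot 9 is free => place at 9.
333 hashes to 1; slot 1 is free => place at 1.
720 hashes to 7; slot 7 is free => place at 7.
541 hashes to 1, h2=2; 1 taken => place at 3.
550 hashes to 9, h2=11; 9,7,5,3,1 taken => place at 12.
970 hashes to 1, h2=11; 1,12 taken => place at 10.
Table: [-, 333, -, 541, -, 448, -, 720, -, 797, 970, -, 550]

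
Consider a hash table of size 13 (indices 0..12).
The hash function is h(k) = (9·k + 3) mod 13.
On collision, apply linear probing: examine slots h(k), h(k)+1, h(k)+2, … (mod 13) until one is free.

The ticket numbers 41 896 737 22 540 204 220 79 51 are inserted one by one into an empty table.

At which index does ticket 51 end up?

41: h=8 → slot 8
896: h=7 → slot 7
737: h=6 → slot 6
22: h=6, probe 6,7,8,9 → slot 9
540: h=1 → slot 1
204: h=6, probe 6,7,8,9,10 → slot 10
220: h=7, probe 7,8,9,10,11 → slot 11
79: h=12 → slot 12
51: h=7, probe 7,8,9,10,11,12,0 → slot 0
Table: [51, 540, -, -, -, -, 737, 896, 41, 22, 204, 220, 79]

0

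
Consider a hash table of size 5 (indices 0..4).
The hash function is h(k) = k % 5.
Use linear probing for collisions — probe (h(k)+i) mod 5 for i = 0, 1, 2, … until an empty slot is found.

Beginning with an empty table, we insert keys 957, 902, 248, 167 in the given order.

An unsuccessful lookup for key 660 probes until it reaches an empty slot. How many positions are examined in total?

957: h=2 → slot 2
902: h=2, probe 2,3 → slot 3
248: h=3, probe 3,4 → slot 4
167: h=2, probe 2,3,4,0 → slot 0
Table: [167, -, 957, 902, 248]
Lookup 660: h=0, probe 0,1 → slot 1 empty, not found.

2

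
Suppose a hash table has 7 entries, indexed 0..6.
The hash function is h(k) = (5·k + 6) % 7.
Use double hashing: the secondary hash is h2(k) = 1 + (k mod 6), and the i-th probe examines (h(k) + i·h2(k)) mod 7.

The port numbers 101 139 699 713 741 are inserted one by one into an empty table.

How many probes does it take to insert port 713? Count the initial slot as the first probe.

Insert 101: h=0, slot 0 empty => index 0.
Insert 139: h=1, slot 1 empty => index 1.
Insert 699: h=1, h2=4, slot 1 occupied => index 5.
Insert 713: h=1, h2=6, slots 1,0 occupied => index 6.
Insert 741: h=1, h2=4, slots 1,5 occupied => index 2.
Table: [101, 139, 741, —, —, 699, 713]

3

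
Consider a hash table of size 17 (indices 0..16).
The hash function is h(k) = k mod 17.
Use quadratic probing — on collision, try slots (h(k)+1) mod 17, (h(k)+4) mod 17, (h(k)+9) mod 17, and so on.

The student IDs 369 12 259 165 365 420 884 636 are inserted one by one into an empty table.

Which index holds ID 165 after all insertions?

16

369 hashes to 12; slot 12 is free -> place at 12.
12 hashes to 12; 12 taken -> place at 13.
259 hashes to 4; slot 4 is free -> place at 4.
165 hashes to 12; 12,13 taken -> place at 16.
365 hashes to 8; slot 8 is free -> place at 8.
420 hashes to 12; 12,13,16,4 taken -> place at 11.
884 hashes to 0; slot 0 is free -> place at 0.
636 hashes to 7; slot 7 is free -> place at 7.
Table: [884, ., ., ., 259, ., ., 636, 365, ., ., 420, 369, 12, ., ., 165]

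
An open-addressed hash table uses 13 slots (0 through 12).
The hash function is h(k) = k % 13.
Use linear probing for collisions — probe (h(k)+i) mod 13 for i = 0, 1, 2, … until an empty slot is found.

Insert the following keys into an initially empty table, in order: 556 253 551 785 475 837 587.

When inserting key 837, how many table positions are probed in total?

5

556 hashes to 10; slot 10 is free -> place at 10.
253 hashes to 6; slot 6 is free -> place at 6.
551 hashes to 5; slot 5 is free -> place at 5.
785 hashes to 5; 5,6 taken -> place at 7.
475 hashes to 7; 7 taken -> place at 8.
837 hashes to 5; 5,6,7,8 taken -> place at 9.
587 hashes to 2; slot 2 is free -> place at 2.
Table: [_, _, 587, _, _, 551, 253, 785, 475, 837, 556, _, _]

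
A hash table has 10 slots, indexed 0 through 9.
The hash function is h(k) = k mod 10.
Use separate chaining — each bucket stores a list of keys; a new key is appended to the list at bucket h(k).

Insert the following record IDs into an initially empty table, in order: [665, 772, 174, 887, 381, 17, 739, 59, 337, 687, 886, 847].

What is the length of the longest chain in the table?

5

Insert 665: h=5, bucket 5 empty → new chain.
Insert 772: h=2, bucket 2 empty → new chain.
Insert 174: h=4, bucket 4 empty → new chain.
Insert 887: h=7, bucket 7 empty → new chain.
Insert 381: h=1, bucket 1 empty → new chain.
Insert 17: h=7, bucket 7 nonempty → append to chain.
Insert 739: h=9, bucket 9 empty → new chain.
Insert 59: h=9, bucket 9 nonempty → append to chain.
Insert 337: h=7, bucket 7 nonempty → append to chain.
Insert 687: h=7, bucket 7 nonempty → append to chain.
Insert 886: h=6, bucket 6 empty → new chain.
Insert 847: h=7, bucket 7 nonempty → append to chain.
Final buckets:
0: —
1: 381
2: 772
3: —
4: 174
5: 665
6: 886
7: 887 -> 17 -> 337 -> 687 -> 847
8: —
9: 739 -> 59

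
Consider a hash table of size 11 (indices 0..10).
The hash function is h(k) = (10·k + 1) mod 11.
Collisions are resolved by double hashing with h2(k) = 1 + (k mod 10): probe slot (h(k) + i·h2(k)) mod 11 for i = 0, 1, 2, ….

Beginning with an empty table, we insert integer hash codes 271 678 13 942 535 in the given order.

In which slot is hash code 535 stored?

0

271 hashes to 5; slot 5 is free => place at 5.
678 hashes to 5, h2=9; 5 taken => place at 3.
13 hashes to 10; slot 10 is free => place at 10.
942 hashes to 5, h2=3; 5 taken => place at 8.
535 hashes to 5, h2=6; 5 taken => place at 0.
Table: [535, _, _, 678, _, 271, _, _, 942, _, 13]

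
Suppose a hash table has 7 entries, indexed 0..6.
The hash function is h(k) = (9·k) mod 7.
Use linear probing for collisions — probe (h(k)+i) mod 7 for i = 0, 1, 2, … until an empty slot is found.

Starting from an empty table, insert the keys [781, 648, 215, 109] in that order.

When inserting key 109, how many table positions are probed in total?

4

781 hashes to 1; slot 1 is free -> place at 1.
648 hashes to 1; 1 taken -> place at 2.
215 hashes to 3; slot 3 is free -> place at 3.
109 hashes to 1; 1,2,3 taken -> place at 4.
Table: [., 781, 648, 215, 109, ., .]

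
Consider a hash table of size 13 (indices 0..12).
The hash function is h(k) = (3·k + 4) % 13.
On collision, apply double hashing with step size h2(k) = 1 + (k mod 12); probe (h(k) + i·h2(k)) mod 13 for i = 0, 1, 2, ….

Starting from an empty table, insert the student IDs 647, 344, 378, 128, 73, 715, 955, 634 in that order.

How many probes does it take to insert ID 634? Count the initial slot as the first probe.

Insert 647: h=8, slot 8 empty → index 8.
Insert 344: h=9, slot 9 empty → index 9.
Insert 378: h=7, slot 7 empty → index 7.
Insert 128: h=11, slot 11 empty → index 11.
Insert 73: h=2, slot 2 empty → index 2.
Insert 715: h=4, slot 4 empty → index 4.
Insert 955: h=9, h2=8, slots 9,4 occupied → index 12.
Insert 634: h=8, h2=11, slot 8 occupied → index 6.
Table: [-, -, 73, -, 715, -, 634, 378, 647, 344, -, 128, 955]

2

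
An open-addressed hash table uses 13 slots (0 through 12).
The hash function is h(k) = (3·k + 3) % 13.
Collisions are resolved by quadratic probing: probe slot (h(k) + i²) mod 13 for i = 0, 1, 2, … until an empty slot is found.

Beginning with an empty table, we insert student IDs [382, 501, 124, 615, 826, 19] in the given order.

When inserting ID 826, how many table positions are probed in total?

382: h=5 -> slot 5
501: h=11 -> slot 11
124: h=11, probe 11,12 -> slot 12
615: h=2 -> slot 2
826: h=11, probe 11,12,2,7 -> slot 7
19: h=8 -> slot 8
Table: [—, —, 615, —, —, 382, —, 826, 19, —, —, 501, 124]

4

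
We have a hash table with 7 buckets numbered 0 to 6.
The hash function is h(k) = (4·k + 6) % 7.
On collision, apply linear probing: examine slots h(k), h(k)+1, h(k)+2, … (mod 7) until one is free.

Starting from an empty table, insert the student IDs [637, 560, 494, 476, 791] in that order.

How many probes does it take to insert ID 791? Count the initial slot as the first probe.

5

637: h=6 => slot 6
560: h=6, probe 6,0 => slot 0
494: h=1 => slot 1
476: h=6, probe 6,0,1,2 => slot 2
791: h=6, probe 6,0,1,2,3 => slot 3
Table: [560, 494, 476, 791, _, _, 637]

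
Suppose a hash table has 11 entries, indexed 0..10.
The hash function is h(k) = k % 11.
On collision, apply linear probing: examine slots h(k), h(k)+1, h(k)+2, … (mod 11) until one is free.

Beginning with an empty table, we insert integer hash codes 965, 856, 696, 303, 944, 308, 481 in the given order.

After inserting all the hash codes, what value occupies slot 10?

944

965 hashes to 8; slot 8 is free → place at 8.
856 hashes to 9; slot 9 is free → place at 9.
696 hashes to 3; slot 3 is free → place at 3.
303 hashes to 6; slot 6 is free → place at 6.
944 hashes to 9; 9 taken → place at 10.
308 hashes to 0; slot 0 is free → place at 0.
481 hashes to 8; 8,9,10,0 taken → place at 1.
Table: [308, 481, -, 696, -, -, 303, -, 965, 856, 944]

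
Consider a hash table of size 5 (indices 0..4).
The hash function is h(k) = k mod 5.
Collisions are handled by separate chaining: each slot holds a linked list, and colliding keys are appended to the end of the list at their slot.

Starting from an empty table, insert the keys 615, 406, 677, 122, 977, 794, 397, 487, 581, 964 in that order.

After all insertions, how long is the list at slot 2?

5

615 → bucket 0
406 → bucket 1
677 → bucket 2
122 → bucket 2 (collision)
977 → bucket 2 (collision)
794 → bucket 4
397 → bucket 2 (collision)
487 → bucket 2 (collision)
581 → bucket 1 (collision)
964 → bucket 4 (collision)
Final buckets:
0: 615
1: 406 -> 581
2: 677 -> 122 -> 977 -> 397 -> 487
3: .
4: 794 -> 964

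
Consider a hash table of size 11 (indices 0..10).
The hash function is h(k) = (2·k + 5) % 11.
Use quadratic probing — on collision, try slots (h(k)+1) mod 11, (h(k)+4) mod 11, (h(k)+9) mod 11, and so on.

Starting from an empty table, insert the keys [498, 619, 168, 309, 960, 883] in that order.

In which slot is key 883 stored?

498: h=0 -> slot 0
619: h=0, probe 0,1 -> slot 1
168: h=0, probe 0,1,4 -> slot 4
309: h=7 -> slot 7
960: h=0, probe 0,1,4,9 -> slot 9
883: h=0, probe 0,1,4,9,5 -> slot 5
Table: [498, 619, -, -, 168, 883, -, 309, -, 960, -]

5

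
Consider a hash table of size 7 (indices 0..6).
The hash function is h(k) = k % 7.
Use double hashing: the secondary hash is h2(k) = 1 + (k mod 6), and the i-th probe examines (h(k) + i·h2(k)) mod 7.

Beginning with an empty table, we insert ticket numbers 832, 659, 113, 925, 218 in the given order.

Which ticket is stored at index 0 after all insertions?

832: h=6 -> slot 6
659: h=1 -> slot 1
113: h=1, h2=6, probe 1,0 -> slot 0
925: h=1, h2=2, probe 1,3 -> slot 3
218: h=1, h2=3, probe 1,4 -> slot 4
Table: [113, 659, ∅, 925, 218, ∅, 832]

113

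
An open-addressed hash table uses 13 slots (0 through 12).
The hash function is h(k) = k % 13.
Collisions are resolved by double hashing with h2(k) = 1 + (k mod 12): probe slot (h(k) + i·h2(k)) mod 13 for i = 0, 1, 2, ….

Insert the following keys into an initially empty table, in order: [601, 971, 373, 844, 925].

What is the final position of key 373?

11

601: h=3 → slot 3
971: h=9 → slot 9
373: h=9, h2=2, probe 9,11 → slot 11
844: h=12 → slot 12
925: h=2 → slot 2
Table: [—, —, 925, 601, —, —, —, —, —, 971, —, 373, 844]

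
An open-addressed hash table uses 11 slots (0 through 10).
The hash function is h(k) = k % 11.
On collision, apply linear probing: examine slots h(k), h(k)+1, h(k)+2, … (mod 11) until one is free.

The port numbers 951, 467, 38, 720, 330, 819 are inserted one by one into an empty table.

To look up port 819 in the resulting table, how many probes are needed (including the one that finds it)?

Insert 951: h=5, slot 5 empty → index 5.
Insert 467: h=5, slot 5 occupied → index 6.
Insert 38: h=5, slots 5,6 occupied → index 7.
Insert 720: h=5, slots 5,6,7 occupied → index 8.
Insert 330: h=0, slot 0 empty → index 0.
Insert 819: h=5, slots 5,6,7,8 occupied → index 9.
Table: [330, ∅, ∅, ∅, ∅, 951, 467, 38, 720, 819, ∅]
Lookup 819: h=5, probe 5,6,7,8,9 → found at 9.

5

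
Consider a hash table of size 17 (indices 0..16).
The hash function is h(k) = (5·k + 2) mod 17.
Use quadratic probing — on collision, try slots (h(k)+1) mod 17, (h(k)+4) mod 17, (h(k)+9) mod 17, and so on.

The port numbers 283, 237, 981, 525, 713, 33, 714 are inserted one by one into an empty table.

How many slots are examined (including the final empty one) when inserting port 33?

3

Insert 283: h=6, slot 6 empty -> index 6.
Insert 237: h=14, slot 14 empty -> index 14.
Insert 981: h=11, slot 11 empty -> index 11.
Insert 525: h=9, slot 9 empty -> index 9.
Insert 713: h=14, slot 14 occupied -> index 15.
Insert 33: h=14, slots 14,15 occupied -> index 1.
Insert 714: h=2, slot 2 empty -> index 2.
Table: [-, 33, 714, -, -, -, 283, -, -, 525, -, 981, -, -, 237, 713, -]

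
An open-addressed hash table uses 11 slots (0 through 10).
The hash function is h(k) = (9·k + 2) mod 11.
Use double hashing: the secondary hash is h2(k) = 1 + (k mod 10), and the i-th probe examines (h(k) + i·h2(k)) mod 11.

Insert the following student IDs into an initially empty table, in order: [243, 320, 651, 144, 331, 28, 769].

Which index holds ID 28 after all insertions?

243 hashes to 0; slot 0 is free → place at 0.
320 hashes to 0, h2=1; 0 taken → place at 1.
651 hashes to 9; slot 9 is free → place at 9.
144 hashes to 0, h2=5; 0 taken → place at 5.
331 hashes to 0, h2=2; 0 taken → place at 2.
28 hashes to 1, h2=9; 1 taken → place at 10.
769 hashes to 4; slot 4 is free → place at 4.
Table: [243, 320, 331, -, 769, 144, -, -, -, 651, 28]

10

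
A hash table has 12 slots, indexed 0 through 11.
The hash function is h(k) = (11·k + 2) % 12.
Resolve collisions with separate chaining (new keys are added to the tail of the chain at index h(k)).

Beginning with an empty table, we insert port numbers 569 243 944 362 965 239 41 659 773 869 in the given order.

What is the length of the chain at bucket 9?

5

569 → bucket 9
243 → bucket 11
944 → bucket 6
362 → bucket 0
965 → bucket 9 (collision)
239 → bucket 3
41 → bucket 9 (collision)
659 → bucket 3 (collision)
773 → bucket 9 (collision)
869 → bucket 9 (collision)
Final buckets:
0: 362
1: -
2: -
3: 239 -> 659
4: -
5: -
6: 944
7: -
8: -
9: 569 -> 965 -> 41 -> 773 -> 869
10: -
11: 243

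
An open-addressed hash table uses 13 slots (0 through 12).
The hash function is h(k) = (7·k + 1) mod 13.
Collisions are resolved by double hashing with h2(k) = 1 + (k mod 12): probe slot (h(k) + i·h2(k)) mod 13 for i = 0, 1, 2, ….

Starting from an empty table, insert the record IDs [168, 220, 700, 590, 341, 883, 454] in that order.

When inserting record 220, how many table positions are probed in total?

Insert 168: h=7, slot 7 empty -> index 7.
Insert 220: h=7, h2=5, slot 7 occupied -> index 12.
Insert 700: h=0, slot 0 empty -> index 0.
Insert 590: h=10, slot 10 empty -> index 10.
Insert 341: h=9, slot 9 empty -> index 9.
Insert 883: h=7, h2=8, slot 7 occupied -> index 2.
Insert 454: h=7, h2=11, slot 7 occupied -> index 5.
Table: [700, _, 883, _, _, 454, _, 168, _, 341, 590, _, 220]

2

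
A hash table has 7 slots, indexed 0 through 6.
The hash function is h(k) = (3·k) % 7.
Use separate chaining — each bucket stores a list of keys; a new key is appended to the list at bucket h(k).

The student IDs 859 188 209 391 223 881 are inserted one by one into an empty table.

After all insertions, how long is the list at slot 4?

5

859 → bucket 1
188 → bucket 4
209 → bucket 4 (collision)
391 → bucket 4 (collision)
223 → bucket 4 (collision)
881 → bucket 4 (collision)
Final buckets:
0: .
1: 859
2: .
3: .
4: 188 -> 209 -> 391 -> 223 -> 881
5: .
6: .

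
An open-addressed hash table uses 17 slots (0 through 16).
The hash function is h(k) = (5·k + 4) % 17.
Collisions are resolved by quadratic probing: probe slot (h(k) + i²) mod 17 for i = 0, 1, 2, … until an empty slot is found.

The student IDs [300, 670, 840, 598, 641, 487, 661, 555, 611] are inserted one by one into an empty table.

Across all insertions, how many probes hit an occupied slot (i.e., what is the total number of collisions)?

300 hashes to 8; slot 8 is free -> place at 8.
670 hashes to 5; slot 5 is free -> place at 5.
840 hashes to 5; 5 taken -> place at 6.
598 hashes to 2; slot 2 is free -> place at 2.
641 hashes to 13; slot 13 is free -> place at 13.
487 hashes to 8; 8 taken -> place at 9.
661 hashes to 11; slot 11 is free -> place at 11.
555 hashes to 8; 8,9 taken -> place at 12.
611 hashes to 16; slot 16 is free -> place at 16.
Table: [_, _, 598, _, _, 670, 840, _, 300, 487, _, 661, 555, 641, _, _, 611]

4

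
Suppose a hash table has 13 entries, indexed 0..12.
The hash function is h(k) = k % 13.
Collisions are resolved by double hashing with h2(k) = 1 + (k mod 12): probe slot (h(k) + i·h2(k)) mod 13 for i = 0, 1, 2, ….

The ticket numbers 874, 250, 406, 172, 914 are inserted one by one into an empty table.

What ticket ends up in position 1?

874 hashes to 3; slot 3 is free -> place at 3.
250 hashes to 3, h2=11; 3 taken -> place at 1.
406 hashes to 3, h2=11; 3,1 taken -> place at 12.
172 hashes to 3, h2=5; 3 taken -> place at 8.
914 hashes to 4; slot 4 is free -> place at 4.
Table: [∅, 250, ∅, 874, 914, ∅, ∅, ∅, 172, ∅, ∅, ∅, 406]

250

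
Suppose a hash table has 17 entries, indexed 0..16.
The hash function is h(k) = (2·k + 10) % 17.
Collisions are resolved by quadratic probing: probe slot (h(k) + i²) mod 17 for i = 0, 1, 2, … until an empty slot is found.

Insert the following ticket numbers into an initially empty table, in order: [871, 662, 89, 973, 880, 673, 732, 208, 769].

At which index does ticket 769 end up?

0

Insert 871: h=1, slot 1 empty -> index 1.
Insert 662: h=8, slot 8 empty -> index 8.
Insert 89: h=1, slot 1 occupied -> index 2.
Insert 973: h=1, slots 1,2 occupied -> index 5.
Insert 880: h=2, slot 2 occupied -> index 3.
Insert 673: h=13, slot 13 empty -> index 13.
Insert 732: h=12, slot 12 empty -> index 12.
Insert 208: h=1, slots 1,2,5 occupied -> index 10.
Insert 769: h=1, slots 1,2,5,10 occupied -> index 0.
Table: [769, 871, 89, 880, ., 973, ., ., 662, ., 208, ., 732, 673, ., ., .]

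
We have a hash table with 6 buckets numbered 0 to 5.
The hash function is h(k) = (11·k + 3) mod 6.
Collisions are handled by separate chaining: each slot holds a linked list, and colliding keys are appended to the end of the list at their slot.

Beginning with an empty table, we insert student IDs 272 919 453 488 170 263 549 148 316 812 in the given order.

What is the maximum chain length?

4

272 → bucket 1
919 → bucket 2
453 → bucket 0
488 → bucket 1 (collision)
170 → bucket 1 (collision)
263 → bucket 4
549 → bucket 0 (collision)
148 → bucket 5
316 → bucket 5 (collision)
812 → bucket 1 (collision)
Final buckets:
0: 453 -> 549
1: 272 -> 488 -> 170 -> 812
2: 919
3: .
4: 263
5: 148 -> 316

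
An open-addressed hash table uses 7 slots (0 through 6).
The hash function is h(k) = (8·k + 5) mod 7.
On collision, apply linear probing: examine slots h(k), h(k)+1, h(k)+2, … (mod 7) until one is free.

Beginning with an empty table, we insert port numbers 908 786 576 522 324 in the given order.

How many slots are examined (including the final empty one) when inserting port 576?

908 hashes to 3; slot 3 is free => place at 3.
786 hashes to 0; slot 0 is free => place at 0.
576 hashes to 0; 0 taken => place at 1.
522 hashes to 2; slot 2 is free => place at 2.
324 hashes to 0; 0,1,2,3 taken => place at 4.
Table: [786, 576, 522, 908, 324, ., .]

2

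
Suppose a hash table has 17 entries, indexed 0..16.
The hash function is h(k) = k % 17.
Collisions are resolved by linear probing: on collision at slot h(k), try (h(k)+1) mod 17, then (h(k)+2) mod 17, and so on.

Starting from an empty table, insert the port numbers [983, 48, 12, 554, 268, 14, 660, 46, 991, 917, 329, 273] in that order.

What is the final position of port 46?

983 hashes to 14; slot 14 is free -> place at 14.
48 hashes to 14; 14 taken -> place at 15.
12 hashes to 12; slot 12 is free -> place at 12.
554 hashes to 10; slot 10 is free -> place at 10.
268 hashes to 13; slot 13 is free -> place at 13.
14 hashes to 14; 14,15 taken -> place at 16.
660 hashes to 14; 14,15,16 taken -> place at 0.
46 hashes to 12; 12,13,14,15,16,0 taken -> place at 1.
991 hashes to 5; slot 5 is free -> place at 5.
917 hashes to 16; 16,0,1 taken -> place at 2.
329 hashes to 6; slot 6 is free -> place at 6.
273 hashes to 1; 1,2 taken -> place at 3.
Table: [660, 46, 917, 273, _, 991, 329, _, _, _, 554, _, 12, 268, 983, 48, 14]

1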